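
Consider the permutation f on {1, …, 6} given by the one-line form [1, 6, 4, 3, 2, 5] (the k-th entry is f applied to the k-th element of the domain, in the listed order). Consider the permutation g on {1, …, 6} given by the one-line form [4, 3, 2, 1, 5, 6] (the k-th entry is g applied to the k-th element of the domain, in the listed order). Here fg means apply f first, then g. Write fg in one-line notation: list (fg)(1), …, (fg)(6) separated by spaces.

For each element, apply f then g: 1 → 1 → 4; 2 → 6 → 6; 3 → 4 → 1; 4 → 3 → 2; 5 → 2 → 3; 6 → 5 → 5.
Collecting the images, fg = [4 6 1 2 3 5].

4 6 1 2 3 5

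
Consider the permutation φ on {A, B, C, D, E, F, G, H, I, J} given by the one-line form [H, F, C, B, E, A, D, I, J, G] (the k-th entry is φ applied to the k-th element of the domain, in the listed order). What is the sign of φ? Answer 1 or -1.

-1

In disjoint-cycle form the cycle lengths are 8, 1, 1.
A cycle is odd iff its length is even; φ has 1 even-length cycle, so sgn(φ) = (−1)^1 and φ is odd.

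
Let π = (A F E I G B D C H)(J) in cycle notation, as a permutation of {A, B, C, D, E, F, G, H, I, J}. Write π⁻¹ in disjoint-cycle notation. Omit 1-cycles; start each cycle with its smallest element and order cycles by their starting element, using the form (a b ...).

If π sends a → b within a cycle, π⁻¹ sends b → a; equivalently, reverse each cycle.
After reversing and putting each cycle's least element first, π⁻¹ = (A H C D B G I E F).

(A H C D B G I E F)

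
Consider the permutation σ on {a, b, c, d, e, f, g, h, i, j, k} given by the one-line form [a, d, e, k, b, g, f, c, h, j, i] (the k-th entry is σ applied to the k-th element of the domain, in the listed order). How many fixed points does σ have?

2

The fixed points (elements with σ(x) = x) are {a, j}, so there are 2.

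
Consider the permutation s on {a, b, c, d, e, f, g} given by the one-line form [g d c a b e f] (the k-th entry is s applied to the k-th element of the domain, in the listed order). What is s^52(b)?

Tracing b → d → … returns to b after 6 steps, so b lies in a 6-cycle (a, g, f, e, b, d).
On a 6-cycle, s^6 is the identity, so s^52 = s^4 there (52 ≡ 4 mod 6).
Stepping 4 places around the cycle: b → d → a → g → f.

f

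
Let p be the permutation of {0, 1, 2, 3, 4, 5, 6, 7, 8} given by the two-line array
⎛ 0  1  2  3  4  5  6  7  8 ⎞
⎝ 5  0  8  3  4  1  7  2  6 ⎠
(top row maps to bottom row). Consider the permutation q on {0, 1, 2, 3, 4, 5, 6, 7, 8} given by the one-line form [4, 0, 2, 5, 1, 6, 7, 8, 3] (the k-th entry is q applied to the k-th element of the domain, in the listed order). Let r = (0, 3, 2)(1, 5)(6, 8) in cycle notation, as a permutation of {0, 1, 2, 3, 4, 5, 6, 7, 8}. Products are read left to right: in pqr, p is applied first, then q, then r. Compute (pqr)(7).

Chase 7: p(7) = 2; q(2) = 2; r(2) = 0. Hence (pqr)(7) = 0.

0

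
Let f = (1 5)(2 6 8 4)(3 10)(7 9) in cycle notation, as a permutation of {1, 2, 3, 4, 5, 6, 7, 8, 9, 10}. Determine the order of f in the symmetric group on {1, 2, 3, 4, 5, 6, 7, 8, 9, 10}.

The cycle type of f is (4, 2, 2, 2).
Since disjoint cycles commute, ord(f) = lcm(4, 2, 2, 2) = 4.

4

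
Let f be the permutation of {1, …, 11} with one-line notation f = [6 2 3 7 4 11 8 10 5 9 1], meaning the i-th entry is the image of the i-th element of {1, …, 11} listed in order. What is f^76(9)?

Tracing 9 → 5 → … returns to 9 after 6 steps, so 9 lies in a 6-cycle (4 7 8 10 9 5).
On a 6-cycle, f^6 is the identity, so f^76 = f^4 there (76 ≡ 4 mod 6).
Stepping 4 places around the cycle: 9 → 5 → 4 → 7 → 8.

8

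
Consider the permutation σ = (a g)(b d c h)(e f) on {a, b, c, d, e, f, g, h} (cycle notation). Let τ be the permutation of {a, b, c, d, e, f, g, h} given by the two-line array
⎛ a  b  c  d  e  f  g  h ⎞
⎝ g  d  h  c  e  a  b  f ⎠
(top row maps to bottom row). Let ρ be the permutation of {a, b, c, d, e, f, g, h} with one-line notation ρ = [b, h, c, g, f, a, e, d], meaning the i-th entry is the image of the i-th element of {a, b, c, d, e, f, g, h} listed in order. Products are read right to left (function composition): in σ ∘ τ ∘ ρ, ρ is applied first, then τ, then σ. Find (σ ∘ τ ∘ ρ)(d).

(σ ∘ τ ∘ ρ)(d) = σ(τ(ρ(d))). ρ(d) = g, then τ(g) = b, then σ(b) = d, so the result is d.

d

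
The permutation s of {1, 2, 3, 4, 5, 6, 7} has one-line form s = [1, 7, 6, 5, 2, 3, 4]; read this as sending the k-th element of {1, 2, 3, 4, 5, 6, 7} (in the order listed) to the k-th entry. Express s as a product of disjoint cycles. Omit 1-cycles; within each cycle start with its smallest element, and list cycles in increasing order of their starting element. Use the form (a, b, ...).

Start at 2 and follow images: 2 → 7 → 4 → 5 → 2, giving the cycle (2, 7, 4, 5).
Continuing from each remaining unvisited element yields (2, 7, 4, 5)(3, 6).

(2, 7, 4, 5)(3, 6)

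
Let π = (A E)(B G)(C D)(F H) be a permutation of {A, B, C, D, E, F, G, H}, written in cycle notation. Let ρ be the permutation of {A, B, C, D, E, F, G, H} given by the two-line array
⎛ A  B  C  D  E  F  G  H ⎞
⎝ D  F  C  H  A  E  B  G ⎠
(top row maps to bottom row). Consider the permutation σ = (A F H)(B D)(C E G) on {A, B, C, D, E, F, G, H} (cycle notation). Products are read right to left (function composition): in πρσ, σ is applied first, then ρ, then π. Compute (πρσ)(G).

D

Apply the permutations in order: σ(G) = C, then ρ(C) = C, then π(C) = D. So (πρσ)(G) = D.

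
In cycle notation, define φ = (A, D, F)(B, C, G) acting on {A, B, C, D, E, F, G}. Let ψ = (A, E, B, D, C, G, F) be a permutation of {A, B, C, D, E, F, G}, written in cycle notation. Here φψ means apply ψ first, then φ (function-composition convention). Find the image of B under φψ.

F

(φψ)(B) = φ(ψ(B)). ψ(B) = D, then φ(D) = F. So (φψ)(B) = F.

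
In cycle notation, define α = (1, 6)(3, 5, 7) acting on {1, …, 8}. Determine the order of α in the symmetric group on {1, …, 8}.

The cycle type of α is (3, 2, 1, 1, 1).
The order is lcm(3, 2) = 6.

6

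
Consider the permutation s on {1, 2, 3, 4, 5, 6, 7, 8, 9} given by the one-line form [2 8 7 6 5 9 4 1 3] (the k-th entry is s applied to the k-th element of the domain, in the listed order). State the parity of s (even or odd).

even

In disjoint-cycle form the cycle lengths are 5, 3, 1.
A cycle of length ℓ contributes ℓ−1 transpositions, so s is a product of 4 + 2 = 6 transpositions — even.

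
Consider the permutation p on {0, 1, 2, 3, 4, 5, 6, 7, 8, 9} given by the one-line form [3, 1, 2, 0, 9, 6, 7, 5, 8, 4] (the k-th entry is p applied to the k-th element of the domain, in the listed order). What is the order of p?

6

The disjoint-cycle form of p has cycle lengths 3, 2, 2, 1, 1, 1.
The order is lcm(3, 2, 2) = 6.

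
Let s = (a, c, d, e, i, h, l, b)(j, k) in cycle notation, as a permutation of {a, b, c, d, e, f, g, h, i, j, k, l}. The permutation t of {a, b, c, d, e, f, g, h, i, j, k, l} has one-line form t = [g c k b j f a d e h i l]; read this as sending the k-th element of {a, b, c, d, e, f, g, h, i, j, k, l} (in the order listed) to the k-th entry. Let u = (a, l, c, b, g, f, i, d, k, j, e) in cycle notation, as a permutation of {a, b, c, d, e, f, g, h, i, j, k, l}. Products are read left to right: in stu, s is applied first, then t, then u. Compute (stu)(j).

(stu)(j) = u(t(s(j))). s(j) = k, then t(k) = i, then u(i) = d, so the result is d.

d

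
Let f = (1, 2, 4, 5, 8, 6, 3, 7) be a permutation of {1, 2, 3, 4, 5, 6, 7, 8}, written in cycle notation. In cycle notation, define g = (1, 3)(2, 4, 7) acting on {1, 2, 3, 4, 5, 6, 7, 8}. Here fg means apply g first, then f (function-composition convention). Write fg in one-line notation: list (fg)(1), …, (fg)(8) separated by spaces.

(fg)(x) = f(g(x)). Computing each image: f(g(1)) = f(3) = 7, f(g(2)) = f(4) = 5, f(g(3)) = f(1) = 2, f(g(4)) = f(7) = 1, f(g(5)) = f(5) = 8, f(g(6)) = f(6) = 3, f(g(7)) = f(2) = 4, f(g(8)) = f(8) = 6.
Hence fg = [7 5 2 1 8 3 4 6].

7 5 2 1 8 3 4 6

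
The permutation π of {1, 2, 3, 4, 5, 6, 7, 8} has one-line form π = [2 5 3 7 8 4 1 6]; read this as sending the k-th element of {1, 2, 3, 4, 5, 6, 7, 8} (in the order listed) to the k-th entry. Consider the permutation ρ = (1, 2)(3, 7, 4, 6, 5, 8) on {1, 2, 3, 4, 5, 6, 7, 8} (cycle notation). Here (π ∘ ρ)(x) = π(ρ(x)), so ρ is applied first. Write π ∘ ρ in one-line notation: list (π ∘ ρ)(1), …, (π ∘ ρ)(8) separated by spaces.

(π ∘ ρ)(x) = π(ρ(x)). Computing each image: π(ρ(1)) = π(2) = 5, π(ρ(2)) = π(1) = 2, π(ρ(3)) = π(7) = 1, π(ρ(4)) = π(6) = 4, π(ρ(5)) = π(8) = 6, π(ρ(6)) = π(5) = 8, π(ρ(7)) = π(4) = 7, π(ρ(8)) = π(3) = 3.
Hence π ∘ ρ = [5 2 1 4 6 8 7 3].

5 2 1 4 6 8 7 3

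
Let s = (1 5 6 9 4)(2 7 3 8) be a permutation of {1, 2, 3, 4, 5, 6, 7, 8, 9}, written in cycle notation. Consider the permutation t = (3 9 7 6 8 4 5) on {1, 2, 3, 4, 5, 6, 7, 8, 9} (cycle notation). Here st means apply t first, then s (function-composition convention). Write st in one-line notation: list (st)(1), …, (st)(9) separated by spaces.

5 7 4 6 8 2 9 1 3

For each element, apply t then s: 1 → 1 → 5; 2 → 2 → 7; 3 → 9 → 4; 4 → 5 → 6; 5 → 3 → 8; 6 → 8 → 2; 7 → 6 → 9; 8 → 4 → 1; 9 → 7 → 3.
So st in one-line form is 5 7 4 6 8 2 9 1 3.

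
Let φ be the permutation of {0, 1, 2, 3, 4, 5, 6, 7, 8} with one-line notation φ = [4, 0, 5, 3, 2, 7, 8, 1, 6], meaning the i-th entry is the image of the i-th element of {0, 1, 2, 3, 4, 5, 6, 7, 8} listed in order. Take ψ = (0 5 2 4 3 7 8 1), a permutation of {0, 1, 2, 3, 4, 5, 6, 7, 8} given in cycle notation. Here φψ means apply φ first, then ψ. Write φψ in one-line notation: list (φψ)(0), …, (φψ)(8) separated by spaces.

(φψ)(x) = ψ(φ(x)). Computing each image: ψ(φ(0)) = ψ(4) = 3, ψ(φ(1)) = ψ(0) = 5, ψ(φ(2)) = ψ(5) = 2, ψ(φ(3)) = ψ(3) = 7, ψ(φ(4)) = ψ(2) = 4, ψ(φ(5)) = ψ(7) = 8, ψ(φ(6)) = ψ(8) = 1, ψ(φ(7)) = ψ(1) = 0, ψ(φ(8)) = ψ(6) = 6.
Hence φψ = [3 5 2 7 4 8 1 0 6].

3 5 2 7 4 8 1 0 6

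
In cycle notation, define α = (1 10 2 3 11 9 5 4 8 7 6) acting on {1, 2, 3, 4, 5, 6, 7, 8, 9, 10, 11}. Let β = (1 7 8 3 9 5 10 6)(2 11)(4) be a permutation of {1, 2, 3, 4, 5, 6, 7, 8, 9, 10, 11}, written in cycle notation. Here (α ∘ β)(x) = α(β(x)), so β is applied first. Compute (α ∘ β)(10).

1

First apply β: β(10) = 6, then α(6) = 1. Thus (α ∘ β)(10) = 1.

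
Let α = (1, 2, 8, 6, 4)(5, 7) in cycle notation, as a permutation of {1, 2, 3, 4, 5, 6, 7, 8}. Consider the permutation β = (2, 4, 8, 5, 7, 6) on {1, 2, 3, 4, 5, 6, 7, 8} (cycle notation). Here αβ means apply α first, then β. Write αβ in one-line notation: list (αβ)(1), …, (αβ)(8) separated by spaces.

4 5 3 1 6 8 7 2

(αβ)(x) = β(α(x)). Computing each image: β(α(1)) = β(2) = 4, β(α(2)) = β(8) = 5, β(α(3)) = β(3) = 3, β(α(4)) = β(1) = 1, β(α(5)) = β(7) = 6, β(α(6)) = β(4) = 8, β(α(7)) = β(5) = 7, β(α(8)) = β(6) = 2.
Hence αβ = [4 5 3 1 6 8 7 2].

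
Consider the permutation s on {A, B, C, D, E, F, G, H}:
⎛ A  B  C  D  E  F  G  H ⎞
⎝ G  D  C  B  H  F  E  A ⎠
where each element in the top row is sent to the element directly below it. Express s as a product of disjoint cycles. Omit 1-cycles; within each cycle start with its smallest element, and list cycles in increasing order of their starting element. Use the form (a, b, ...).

(A, G, E, H)(B, D)

Start at A and follow images: A → G → E → H → A, giving the cycle (A, G, E, H).
Repeating from the next unused element and collecting all non-trivial cycles gives (A, G, E, H)(B, D).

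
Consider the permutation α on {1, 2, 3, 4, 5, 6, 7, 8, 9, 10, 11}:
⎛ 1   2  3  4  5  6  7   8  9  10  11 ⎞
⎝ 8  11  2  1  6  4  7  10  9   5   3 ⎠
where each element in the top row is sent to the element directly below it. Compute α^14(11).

2

Tracing 11 → 3 → … returns to 11 after 3 steps, so 11 lies in a 3-cycle (2 11 3).
Since the cycle has length 3, α^14 acts on it the same as α^2 (14 mod 3 = 2).
Stepping 2 places around the cycle: 11 → 3 → 2.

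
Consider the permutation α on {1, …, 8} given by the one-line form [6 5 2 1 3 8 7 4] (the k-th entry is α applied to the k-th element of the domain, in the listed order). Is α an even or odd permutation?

In disjoint-cycle form the cycle lengths are 4, 3, 1.
A cycle is odd iff its length is even; α has 1 even-length cycle, so sgn(α) = (−1)^1 and α is odd.

odd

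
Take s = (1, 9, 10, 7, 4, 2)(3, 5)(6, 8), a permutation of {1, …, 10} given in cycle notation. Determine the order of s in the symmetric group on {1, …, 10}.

The cycle type of s is (6, 2, 2).
Since disjoint cycles commute, ord(s) = lcm(6, 2, 2) = 6.

6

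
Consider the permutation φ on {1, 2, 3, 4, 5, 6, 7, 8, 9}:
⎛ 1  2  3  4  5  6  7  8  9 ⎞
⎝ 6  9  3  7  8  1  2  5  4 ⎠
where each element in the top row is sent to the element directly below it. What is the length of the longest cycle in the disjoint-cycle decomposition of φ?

4

Decomposing into disjoint cycles gives (1 6)(2 9 4 7)(5 8); the longest has length 4.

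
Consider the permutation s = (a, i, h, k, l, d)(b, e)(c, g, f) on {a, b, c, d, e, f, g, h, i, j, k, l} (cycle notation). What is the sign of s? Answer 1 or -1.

1

The cycle lengths are 6, 3, 2, 1.
A cycle of length ℓ contributes ℓ−1 transpositions, so s is a product of 5 + 2 + 1 = 8 transpositions — even.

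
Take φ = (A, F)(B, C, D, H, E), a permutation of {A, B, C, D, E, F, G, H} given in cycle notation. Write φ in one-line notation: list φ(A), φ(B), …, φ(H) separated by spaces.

Each element maps to the next entry in its cycle (wrapping to the front): A↦F, B↦C, C↦D, D↦H, E↦B, F↦A, G↦G, H↦E.
So the one-line form is F C D H B A G E.

F C D H B A G E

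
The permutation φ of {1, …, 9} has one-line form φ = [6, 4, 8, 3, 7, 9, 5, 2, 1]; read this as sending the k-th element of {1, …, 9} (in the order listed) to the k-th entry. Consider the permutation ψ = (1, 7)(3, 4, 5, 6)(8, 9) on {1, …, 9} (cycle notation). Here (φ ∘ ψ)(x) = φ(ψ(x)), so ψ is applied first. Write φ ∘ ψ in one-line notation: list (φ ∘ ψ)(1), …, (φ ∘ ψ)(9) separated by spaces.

For each element, apply ψ then φ: 1 → 7 → 5; 2 → 2 → 4; 3 → 4 → 3; 4 → 5 → 7; 5 → 6 → 9; 6 → 3 → 8; 7 → 1 → 6; 8 → 9 → 1; 9 → 8 → 2.
So φ ∘ ψ in one-line form is 5 4 3 7 9 8 6 1 2.

5 4 3 7 9 8 6 1 2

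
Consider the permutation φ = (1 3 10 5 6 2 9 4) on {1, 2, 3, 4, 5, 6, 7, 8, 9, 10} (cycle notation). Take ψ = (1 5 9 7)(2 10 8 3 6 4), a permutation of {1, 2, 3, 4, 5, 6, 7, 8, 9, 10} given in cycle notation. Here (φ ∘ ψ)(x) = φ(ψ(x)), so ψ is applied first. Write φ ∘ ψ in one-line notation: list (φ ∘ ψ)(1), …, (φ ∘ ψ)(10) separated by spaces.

6 5 2 9 4 1 3 10 7 8

(φ ∘ ψ)(x) = φ(ψ(x)). Computing each image: φ(ψ(1)) = φ(5) = 6, φ(ψ(2)) = φ(10) = 5, φ(ψ(3)) = φ(6) = 2, φ(ψ(4)) = φ(2) = 9, φ(ψ(5)) = φ(9) = 4, φ(ψ(6)) = φ(4) = 1, φ(ψ(7)) = φ(1) = 3, φ(ψ(8)) = φ(3) = 10, φ(ψ(9)) = φ(7) = 7, φ(ψ(10)) = φ(8) = 8.
Hence φ ∘ ψ = [6 5 2 9 4 1 3 10 7 8].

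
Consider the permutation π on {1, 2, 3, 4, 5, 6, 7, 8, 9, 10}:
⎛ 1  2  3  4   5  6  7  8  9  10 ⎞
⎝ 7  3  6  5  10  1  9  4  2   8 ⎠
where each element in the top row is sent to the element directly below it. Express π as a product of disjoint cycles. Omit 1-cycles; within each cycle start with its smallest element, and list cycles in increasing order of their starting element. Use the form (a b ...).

(1 7 9 2 3 6)(4 5 10 8)

Start at 1 and follow images: 1 → 7 → 9 → 2 → 3 → 6 → 1, giving the cycle (1 7 9 2 3 6).
Continuing from each remaining unvisited element yields (1 7 9 2 3 6)(4 5 10 8).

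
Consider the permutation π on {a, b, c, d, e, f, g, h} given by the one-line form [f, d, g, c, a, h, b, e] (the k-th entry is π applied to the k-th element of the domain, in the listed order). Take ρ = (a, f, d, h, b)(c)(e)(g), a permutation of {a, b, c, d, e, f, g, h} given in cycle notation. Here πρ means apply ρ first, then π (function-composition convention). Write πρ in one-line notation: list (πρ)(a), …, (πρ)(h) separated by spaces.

(πρ)(x) = π(ρ(x)). Computing each image: π(ρ(a)) = π(f) = h, π(ρ(b)) = π(a) = f, π(ρ(c)) = π(c) = g, π(ρ(d)) = π(h) = e, π(ρ(e)) = π(e) = a, π(ρ(f)) = π(d) = c, π(ρ(g)) = π(g) = b, π(ρ(h)) = π(b) = d.
Hence πρ = [h f g e a c b d].

h f g e a c b d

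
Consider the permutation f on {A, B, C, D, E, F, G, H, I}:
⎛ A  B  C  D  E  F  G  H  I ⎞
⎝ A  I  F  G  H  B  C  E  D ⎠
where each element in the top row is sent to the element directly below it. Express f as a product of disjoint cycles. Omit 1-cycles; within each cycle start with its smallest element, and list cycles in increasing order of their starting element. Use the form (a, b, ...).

(B, I, D, G, C, F)(E, H)

From B: B → I → D → G → C → F → B, closing the cycle (B, I, D, G, C, F).
Continuing from each remaining unvisited element yields (B, I, D, G, C, F)(E, H).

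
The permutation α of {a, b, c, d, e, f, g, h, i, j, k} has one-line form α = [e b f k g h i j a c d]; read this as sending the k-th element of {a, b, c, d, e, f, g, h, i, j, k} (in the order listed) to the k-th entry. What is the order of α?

4

The disjoint-cycle form of α has cycle lengths 4, 4, 2, 1.
The order of α is the least common multiple of its cycle lengths: lcm(4, 4, 2) = 4.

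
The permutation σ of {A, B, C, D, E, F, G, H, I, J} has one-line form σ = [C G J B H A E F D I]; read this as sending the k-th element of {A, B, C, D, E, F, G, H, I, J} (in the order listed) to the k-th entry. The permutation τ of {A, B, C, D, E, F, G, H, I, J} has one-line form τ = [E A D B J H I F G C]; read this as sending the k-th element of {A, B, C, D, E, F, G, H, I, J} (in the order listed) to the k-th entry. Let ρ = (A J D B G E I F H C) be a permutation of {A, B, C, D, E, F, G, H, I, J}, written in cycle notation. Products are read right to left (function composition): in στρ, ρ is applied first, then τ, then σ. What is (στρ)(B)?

Apply the permutations in order: ρ(B) = G, then τ(G) = I, then σ(I) = D. So (στρ)(B) = D.

D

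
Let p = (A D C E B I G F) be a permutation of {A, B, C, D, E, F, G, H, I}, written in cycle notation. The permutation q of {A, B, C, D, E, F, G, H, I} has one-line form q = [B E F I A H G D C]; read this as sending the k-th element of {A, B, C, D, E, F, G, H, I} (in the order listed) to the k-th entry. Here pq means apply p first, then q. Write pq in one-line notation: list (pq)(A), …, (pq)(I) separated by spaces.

I C A F E B H D G

Chase each element through p then q: A → D → I; B → I → C; C → E → A; D → C → F; E → B → E; F → A → B; G → F → H; H → H → D; I → G → G.
So pq in one-line form is I C A F E B H D G.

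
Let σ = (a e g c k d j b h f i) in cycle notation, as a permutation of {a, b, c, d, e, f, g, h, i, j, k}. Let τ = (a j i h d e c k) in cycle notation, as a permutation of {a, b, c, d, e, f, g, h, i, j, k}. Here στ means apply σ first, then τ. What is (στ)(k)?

σ(k) = d, then τ(d) = e; composing gives (στ)(k) = e.

e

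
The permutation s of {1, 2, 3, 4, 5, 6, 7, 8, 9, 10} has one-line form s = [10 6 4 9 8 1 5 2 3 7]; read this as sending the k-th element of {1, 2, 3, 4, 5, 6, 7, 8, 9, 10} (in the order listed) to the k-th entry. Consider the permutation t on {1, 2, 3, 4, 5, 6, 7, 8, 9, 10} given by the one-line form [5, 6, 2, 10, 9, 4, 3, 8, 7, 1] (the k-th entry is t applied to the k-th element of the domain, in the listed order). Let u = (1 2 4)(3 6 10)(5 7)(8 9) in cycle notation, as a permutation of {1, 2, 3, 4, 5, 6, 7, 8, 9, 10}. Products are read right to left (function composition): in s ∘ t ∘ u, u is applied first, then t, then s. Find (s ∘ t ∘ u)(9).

2

Apply the permutations in order: u(9) = 8, then t(8) = 8, then s(8) = 2. So (s ∘ t ∘ u)(9) = 2.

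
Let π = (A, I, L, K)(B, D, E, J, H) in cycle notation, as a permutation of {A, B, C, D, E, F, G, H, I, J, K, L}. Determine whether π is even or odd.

odd

The cycle lengths are 5, 4, 1, 1, 1.
A cycle is odd iff its length is even; π has 1 even-length cycle, so sgn(π) = (−1)^1 and π is odd.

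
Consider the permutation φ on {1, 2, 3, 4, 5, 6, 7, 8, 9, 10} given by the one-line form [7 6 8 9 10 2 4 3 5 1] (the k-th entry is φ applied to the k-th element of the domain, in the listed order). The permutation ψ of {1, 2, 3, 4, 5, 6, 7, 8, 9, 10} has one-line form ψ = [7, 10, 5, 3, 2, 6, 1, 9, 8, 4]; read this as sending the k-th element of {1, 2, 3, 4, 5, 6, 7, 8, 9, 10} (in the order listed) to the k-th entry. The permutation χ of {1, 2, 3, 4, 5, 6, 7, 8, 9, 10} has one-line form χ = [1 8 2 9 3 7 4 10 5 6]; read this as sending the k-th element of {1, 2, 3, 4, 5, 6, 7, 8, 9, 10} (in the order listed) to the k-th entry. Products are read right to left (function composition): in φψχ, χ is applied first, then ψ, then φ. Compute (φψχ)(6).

Chase 6: χ(6) = 7; ψ(7) = 1; φ(1) = 7. Hence (φψχ)(6) = 7.

7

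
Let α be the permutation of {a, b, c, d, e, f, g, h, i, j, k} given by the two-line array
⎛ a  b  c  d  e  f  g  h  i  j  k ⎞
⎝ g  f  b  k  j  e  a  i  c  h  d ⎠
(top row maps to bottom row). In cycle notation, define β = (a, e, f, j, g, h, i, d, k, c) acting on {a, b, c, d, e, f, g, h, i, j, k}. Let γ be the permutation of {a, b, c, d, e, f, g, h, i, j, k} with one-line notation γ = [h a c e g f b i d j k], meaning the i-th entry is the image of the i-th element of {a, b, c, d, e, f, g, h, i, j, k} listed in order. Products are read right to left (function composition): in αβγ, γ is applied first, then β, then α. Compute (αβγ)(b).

j

Apply the permutations in order: γ(b) = a, then β(a) = e, then α(e) = j. So (αβγ)(b) = j.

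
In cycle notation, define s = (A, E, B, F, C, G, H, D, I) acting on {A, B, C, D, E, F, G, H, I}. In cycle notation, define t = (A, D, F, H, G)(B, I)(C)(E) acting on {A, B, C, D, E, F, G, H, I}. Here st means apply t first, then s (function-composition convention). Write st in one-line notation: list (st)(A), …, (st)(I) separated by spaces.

I A G C B D E H F

(st)(x) = s(t(x)). Computing each image: s(t(A)) = s(D) = I, s(t(B)) = s(I) = A, s(t(C)) = s(C) = G, s(t(D)) = s(F) = C, s(t(E)) = s(E) = B, s(t(F)) = s(H) = D, s(t(G)) = s(A) = E, s(t(H)) = s(G) = H, s(t(I)) = s(B) = F.
Hence st = [I A G C B D E H F].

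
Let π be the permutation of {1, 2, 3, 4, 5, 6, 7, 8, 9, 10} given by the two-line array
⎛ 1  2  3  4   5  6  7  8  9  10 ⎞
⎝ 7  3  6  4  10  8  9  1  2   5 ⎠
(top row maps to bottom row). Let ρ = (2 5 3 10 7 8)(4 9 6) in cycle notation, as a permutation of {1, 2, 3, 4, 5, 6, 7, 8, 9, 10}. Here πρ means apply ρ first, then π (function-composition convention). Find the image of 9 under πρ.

8

ρ(9) = 6, then π(6) = 8; composing gives (πρ)(9) = 8.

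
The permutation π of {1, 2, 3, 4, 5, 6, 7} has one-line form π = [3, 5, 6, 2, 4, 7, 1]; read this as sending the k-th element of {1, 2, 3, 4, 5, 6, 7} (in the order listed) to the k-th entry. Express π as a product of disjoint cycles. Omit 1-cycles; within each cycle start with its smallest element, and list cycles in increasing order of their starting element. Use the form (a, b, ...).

(1, 3, 6, 7)(2, 5, 4)

From 1: 1 → 3 → 6 → 7 → 1, closing the cycle (1, 3, 6, 7).
Repeating from the next unused element and collecting all non-trivial cycles gives (1, 3, 6, 7)(2, 5, 4).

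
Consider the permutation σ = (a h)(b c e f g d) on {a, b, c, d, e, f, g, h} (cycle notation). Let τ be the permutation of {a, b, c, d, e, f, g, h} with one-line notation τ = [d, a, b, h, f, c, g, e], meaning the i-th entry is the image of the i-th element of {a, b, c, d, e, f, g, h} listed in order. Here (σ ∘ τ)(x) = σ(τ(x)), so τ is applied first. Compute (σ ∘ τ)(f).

First apply τ: τ(f) = c, then σ(c) = e. Thus (σ ∘ τ)(f) = e.

e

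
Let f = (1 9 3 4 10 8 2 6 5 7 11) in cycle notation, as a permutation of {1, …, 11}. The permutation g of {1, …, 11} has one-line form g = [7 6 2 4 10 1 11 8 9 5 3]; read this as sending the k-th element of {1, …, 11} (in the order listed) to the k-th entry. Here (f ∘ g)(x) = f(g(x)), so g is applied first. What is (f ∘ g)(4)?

(f ∘ g)(4) = f(g(4)). g(4) = 4, then f(4) = 10. So (f ∘ g)(4) = 10.

10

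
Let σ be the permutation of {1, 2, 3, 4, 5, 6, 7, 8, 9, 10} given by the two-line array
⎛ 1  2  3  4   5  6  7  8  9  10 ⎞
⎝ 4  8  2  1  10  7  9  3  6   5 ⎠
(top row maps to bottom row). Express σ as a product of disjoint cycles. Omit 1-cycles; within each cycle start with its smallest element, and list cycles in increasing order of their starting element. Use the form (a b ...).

Iterating σ from 1 gives 1 → 4 → 1; that is the 2-cycle (1 4).
Repeating from the next unused element and collecting all non-trivial cycles gives (1 4)(2 8 3)(5 10)(6 7 9).

(1 4)(2 8 3)(5 10)(6 7 9)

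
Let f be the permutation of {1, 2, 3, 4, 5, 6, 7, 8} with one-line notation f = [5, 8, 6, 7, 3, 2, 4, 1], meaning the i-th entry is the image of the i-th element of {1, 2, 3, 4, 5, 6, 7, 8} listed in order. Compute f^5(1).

Tracing 1 → 5 → … returns to 1 after 6 steps, so 1 lies in a 6-cycle (1, 5, 3, 6, 2, 8).
Stepping 5 places around the cycle: 1 → 5 → 3 → 6 → 2 → 8.

8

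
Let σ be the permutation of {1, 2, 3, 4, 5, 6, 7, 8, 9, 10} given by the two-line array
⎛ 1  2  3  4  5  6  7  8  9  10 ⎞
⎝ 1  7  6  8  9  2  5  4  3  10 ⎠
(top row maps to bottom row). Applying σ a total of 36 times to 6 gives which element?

6

Tracing 6 → 2 → … returns to 6 after 6 steps, so 6 lies in a 6-cycle (2, 7, 5, 9, 3, 6).
Powers repeat with period 6 on this cycle, and 36 mod 6 = 0, so σ^36(6) = σ^0(6).
So σ^36(6) = 6.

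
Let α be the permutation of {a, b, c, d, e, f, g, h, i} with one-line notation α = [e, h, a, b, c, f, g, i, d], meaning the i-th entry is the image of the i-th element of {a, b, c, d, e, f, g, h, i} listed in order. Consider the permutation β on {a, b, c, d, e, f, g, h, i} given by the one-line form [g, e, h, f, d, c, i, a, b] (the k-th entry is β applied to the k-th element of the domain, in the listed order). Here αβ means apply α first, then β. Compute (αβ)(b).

α(b) = h, then β(h) = a; composing gives (αβ)(b) = a.

a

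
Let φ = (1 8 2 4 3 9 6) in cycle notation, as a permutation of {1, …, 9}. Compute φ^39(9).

2

9 lies in the 7-cycle (1 8 2 4 3 9 6).
Since the cycle has length 7, φ^39 acts on it the same as φ^4 (39 mod 7 = 4).
Stepping 4 places around the cycle: 9 → 6 → 1 → 8 → 2.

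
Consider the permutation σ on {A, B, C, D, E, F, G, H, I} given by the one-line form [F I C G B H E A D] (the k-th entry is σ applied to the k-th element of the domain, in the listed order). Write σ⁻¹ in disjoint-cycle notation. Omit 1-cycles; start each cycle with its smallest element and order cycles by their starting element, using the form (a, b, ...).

The cycle decomposition of σ is (A, F, H)(B, I, D, G, E).
Reversing each cycle (and rotating so the smallest element leads) gives σ⁻¹ = (A, H, F)(B, E, G, D, I).

(A, H, F)(B, E, G, D, I)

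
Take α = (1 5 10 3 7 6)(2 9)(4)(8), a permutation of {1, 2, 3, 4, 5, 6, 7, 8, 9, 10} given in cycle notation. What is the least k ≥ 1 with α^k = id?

6

The cycle type of α is (6, 2, 1, 1).
The order is lcm(6, 2) = 6.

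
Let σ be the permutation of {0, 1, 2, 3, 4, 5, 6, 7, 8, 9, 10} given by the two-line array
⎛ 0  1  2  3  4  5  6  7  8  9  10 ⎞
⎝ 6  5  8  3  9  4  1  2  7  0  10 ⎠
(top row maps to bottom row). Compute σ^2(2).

Tracing 2 → 8 → … returns to 2 after 3 steps, so 2 lies in a 3-cycle (2, 8, 7).
Advancing 2 steps from 2: 2 → 8 → 7.

7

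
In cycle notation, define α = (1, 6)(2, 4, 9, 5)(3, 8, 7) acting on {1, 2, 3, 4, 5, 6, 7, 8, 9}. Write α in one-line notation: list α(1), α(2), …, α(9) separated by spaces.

Each element maps to the next entry in its cycle (wrapping to the front): 1→6, 2→4, 3→8, 4→9, 5→2, 6→1, 7→3, 8→7, 9→5.
Listing these in domain order gives 6 4 8 9 2 1 3 7 5.

6 4 8 9 2 1 3 7 5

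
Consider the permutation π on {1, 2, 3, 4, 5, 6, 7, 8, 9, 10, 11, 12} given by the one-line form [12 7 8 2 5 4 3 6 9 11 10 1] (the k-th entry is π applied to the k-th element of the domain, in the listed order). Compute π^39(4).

3

Tracing 4 → 2 → … returns to 4 after 6 steps, so 4 lies in a 6-cycle (2 7 3 8 6 4).
Since the cycle has length 6, π^39 acts on it the same as π^3 (39 mod 6 = 3).
Advancing 3 steps from 4: 4 → 2 → 7 → 3.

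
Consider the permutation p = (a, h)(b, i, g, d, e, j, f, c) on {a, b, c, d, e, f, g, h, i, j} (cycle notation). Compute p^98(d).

d lies in the 8-cycle (b, i, g, d, e, j, f, c).
Since the cycle has length 8, p^98 acts on it the same as p^2 (98 mod 8 = 2).
Advancing 2 steps from d: d → e → j.

j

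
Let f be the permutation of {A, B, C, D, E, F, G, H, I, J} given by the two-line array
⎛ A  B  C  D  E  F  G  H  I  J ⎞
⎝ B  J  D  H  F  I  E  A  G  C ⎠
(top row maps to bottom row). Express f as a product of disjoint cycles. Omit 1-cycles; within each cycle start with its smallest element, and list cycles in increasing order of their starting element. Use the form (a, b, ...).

From A: A → B → J → C → D → H → A, closing the cycle (A, B, J, C, D, H).
Continuing from each remaining unvisited element yields (A, B, J, C, D, H)(E, F, I, G).

(A, B, J, C, D, H)(E, F, I, G)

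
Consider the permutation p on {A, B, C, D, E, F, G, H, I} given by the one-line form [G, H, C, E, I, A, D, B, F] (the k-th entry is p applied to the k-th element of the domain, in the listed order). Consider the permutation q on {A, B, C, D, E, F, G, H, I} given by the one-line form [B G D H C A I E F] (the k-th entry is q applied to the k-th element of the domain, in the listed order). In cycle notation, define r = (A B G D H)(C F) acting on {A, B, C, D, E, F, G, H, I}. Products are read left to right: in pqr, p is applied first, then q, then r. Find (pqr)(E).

C

Chase E: p(E) = I; q(I) = F; r(F) = C. Hence (pqr)(E) = C.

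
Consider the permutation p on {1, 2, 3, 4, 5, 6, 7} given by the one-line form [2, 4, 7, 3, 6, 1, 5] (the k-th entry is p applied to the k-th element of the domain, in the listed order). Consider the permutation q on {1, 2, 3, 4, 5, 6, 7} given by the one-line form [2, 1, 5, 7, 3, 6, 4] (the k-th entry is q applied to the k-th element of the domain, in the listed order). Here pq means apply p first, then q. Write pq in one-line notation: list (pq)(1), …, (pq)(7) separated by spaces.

For each element, apply p then q: 1 → 2 → 1; 2 → 4 → 7; 3 → 7 → 4; 4 → 3 → 5; 5 → 6 → 6; 6 → 1 → 2; 7 → 5 → 3.
So pq in one-line form is 1 7 4 5 6 2 3.

1 7 4 5 6 2 3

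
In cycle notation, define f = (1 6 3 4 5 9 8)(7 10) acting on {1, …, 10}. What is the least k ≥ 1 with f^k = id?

14

The disjoint cycles have lengths 7, 2, 1.
The order is lcm(7, 2) = 14.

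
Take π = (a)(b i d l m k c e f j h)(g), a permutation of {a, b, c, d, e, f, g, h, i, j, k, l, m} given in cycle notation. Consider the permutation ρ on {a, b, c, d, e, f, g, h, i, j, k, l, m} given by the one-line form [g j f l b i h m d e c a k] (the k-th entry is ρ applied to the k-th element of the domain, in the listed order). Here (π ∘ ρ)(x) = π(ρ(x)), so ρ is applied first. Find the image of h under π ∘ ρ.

ρ(h) = m, then π(m) = k; composing gives (π ∘ ρ)(h) = k.

k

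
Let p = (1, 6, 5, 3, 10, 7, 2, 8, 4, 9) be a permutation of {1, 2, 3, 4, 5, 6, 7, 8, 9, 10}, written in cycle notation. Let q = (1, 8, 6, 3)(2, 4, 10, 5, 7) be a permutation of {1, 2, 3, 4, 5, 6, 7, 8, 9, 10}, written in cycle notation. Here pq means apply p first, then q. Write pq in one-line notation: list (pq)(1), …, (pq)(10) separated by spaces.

For each element, apply p then q: 1 → 6 → 3; 2 → 8 → 6; 3 → 10 → 5; 4 → 9 → 9; 5 → 3 → 1; 6 → 5 → 7; 7 → 2 → 4; 8 → 4 → 10; 9 → 1 → 8; 10 → 7 → 2.
Collecting the images, pq = [3 6 5 9 1 7 4 10 8 2].

3 6 5 9 1 7 4 10 8 2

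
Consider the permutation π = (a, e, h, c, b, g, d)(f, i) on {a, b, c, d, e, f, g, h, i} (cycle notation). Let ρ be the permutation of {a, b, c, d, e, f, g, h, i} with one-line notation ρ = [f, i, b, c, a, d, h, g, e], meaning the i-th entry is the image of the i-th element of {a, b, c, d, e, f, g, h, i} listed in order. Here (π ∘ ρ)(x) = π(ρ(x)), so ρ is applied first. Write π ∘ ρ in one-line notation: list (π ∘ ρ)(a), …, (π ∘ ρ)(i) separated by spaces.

Chase each element through ρ then π: a → f → i; b → i → f; c → b → g; d → c → b; e → a → e; f → d → a; g → h → c; h → g → d; i → e → h.
Collecting the images, π ∘ ρ = [i f g b e a c d h].

i f g b e a c d h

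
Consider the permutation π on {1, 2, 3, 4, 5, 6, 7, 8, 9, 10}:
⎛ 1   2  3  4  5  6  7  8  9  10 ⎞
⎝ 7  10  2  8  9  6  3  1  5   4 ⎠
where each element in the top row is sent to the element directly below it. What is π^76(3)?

Tracing 3 → 2 → … returns to 3 after 7 steps, so 3 lies in a 7-cycle (1 7 3 2 10 4 8).
Since the cycle has length 7, π^76 acts on it the same as π^6 (76 mod 7 = 6).
Stepping 6 places around the cycle: 3 → 2 → 10 → 4 → 8 → 1 → 7.

7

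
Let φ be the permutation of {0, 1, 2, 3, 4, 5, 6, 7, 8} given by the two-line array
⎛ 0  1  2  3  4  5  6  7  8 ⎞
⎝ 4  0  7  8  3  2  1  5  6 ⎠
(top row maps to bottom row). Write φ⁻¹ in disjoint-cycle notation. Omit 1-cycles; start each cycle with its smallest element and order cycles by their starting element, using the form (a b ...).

(0 1 6 8 3 4)(2 5 7)

The cycle decomposition of φ is (0 4 3 8 6 1)(2 7 5).
Reversing each cycle (and rotating so the smallest element leads) gives φ⁻¹ = (0 1 6 8 3 4)(2 5 7).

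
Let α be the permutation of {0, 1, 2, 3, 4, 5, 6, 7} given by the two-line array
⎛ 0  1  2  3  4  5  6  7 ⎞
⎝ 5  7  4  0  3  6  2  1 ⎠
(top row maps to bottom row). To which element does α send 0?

5

The entry below 0 in the array is 5, so α(0) = 5.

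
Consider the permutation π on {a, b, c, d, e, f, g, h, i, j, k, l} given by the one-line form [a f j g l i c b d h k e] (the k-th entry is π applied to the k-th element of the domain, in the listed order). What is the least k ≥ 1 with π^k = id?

Decomposing into disjoint cycles gives cycle lengths 8, 2, 1, 1.
The order is lcm(8, 2) = 8.

8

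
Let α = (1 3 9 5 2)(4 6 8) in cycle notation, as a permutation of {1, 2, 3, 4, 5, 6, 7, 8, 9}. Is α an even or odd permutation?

The cycle lengths are 5, 3, 1.
A cycle is odd iff its length is even; α has 0 even-length cycles, so sgn(α) = (−1)^0 and α is even.

even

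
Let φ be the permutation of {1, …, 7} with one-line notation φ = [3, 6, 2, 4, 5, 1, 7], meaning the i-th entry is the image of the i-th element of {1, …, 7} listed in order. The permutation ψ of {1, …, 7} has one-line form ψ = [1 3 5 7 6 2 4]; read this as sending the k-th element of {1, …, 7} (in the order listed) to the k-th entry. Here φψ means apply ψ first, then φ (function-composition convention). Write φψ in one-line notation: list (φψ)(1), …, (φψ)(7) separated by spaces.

3 2 5 7 1 6 4

(φψ)(x) = φ(ψ(x)). Computing each image: φ(ψ(1)) = φ(1) = 3, φ(ψ(2)) = φ(3) = 2, φ(ψ(3)) = φ(5) = 5, φ(ψ(4)) = φ(7) = 7, φ(ψ(5)) = φ(6) = 1, φ(ψ(6)) = φ(2) = 6, φ(ψ(7)) = φ(4) = 4.
Hence φψ = [3 2 5 7 1 6 4].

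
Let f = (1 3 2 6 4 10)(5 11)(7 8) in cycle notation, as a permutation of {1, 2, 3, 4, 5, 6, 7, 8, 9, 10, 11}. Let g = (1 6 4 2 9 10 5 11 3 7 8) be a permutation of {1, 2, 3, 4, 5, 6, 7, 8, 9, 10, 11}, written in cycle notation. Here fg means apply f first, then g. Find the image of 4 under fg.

(fg)(4) = g(f(4)). f(4) = 10, then g(10) = 5. So (fg)(4) = 5.

5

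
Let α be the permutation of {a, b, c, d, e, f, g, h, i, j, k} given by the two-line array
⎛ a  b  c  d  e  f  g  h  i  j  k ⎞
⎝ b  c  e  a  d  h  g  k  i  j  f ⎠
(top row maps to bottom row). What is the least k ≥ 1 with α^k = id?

15

Decomposing into disjoint cycles gives cycle lengths 5, 3, 1, 1, 1.
The order of α is the least common multiple of its cycle lengths: lcm(5, 3) = 15.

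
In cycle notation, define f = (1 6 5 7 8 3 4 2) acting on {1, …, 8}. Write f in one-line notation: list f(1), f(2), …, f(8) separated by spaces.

6 1 4 2 7 5 8 3

Image by image: 1↦6, 2↦1, 3↦4, 4↦2, 5↦7, 6↦5, 7↦8, 8↦3.
Listing these in domain order gives 6 1 4 2 7 5 8 3.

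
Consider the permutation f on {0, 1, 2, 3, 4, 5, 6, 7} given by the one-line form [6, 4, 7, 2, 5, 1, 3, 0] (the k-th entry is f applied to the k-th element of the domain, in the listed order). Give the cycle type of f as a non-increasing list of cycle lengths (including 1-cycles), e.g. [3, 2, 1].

[5, 3]

The disjoint cycles are (0, 6, 3, 2, 7)(1, 4, 5), with lengths 5, 3 in non-increasing order.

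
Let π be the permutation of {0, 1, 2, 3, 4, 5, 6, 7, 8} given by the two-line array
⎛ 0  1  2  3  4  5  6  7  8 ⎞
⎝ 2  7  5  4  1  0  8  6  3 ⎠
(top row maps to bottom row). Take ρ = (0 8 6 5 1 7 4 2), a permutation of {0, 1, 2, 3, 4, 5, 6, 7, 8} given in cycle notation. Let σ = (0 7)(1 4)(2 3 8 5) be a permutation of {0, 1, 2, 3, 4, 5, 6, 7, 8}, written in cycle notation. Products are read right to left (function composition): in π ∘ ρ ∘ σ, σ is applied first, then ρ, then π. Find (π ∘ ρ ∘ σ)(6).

(π ∘ ρ ∘ σ)(6) = π(ρ(σ(6))). σ(6) = 6, then ρ(6) = 5, then π(5) = 0, so the result is 0.

0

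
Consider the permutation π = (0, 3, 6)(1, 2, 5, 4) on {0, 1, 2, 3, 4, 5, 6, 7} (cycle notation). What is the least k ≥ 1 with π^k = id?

12

The cycle type of π is (4, 3, 1).
Since disjoint cycles commute, ord(π) = lcm(4, 3) = 12.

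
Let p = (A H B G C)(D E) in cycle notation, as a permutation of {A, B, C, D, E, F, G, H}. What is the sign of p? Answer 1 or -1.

-1

The cycle lengths are 5, 2, 1.
A cycle is odd iff its length is even; p has 1 even-length cycle, so sgn(p) = (−1)^1 and p is odd.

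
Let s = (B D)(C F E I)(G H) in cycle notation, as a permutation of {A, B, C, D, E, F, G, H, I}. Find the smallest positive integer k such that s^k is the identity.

The disjoint cycles have lengths 4, 2, 2, 1.
Since disjoint cycles commute, ord(s) = lcm(4, 2, 2) = 4.

4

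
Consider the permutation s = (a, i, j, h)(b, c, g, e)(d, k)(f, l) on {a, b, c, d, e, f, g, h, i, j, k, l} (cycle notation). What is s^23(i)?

i lies in the 4-cycle (a, i, j, h).
Powers repeat with period 4 on this cycle, and 23 mod 4 = 3, so s^23(i) = s^3(i).
Advancing 3 steps from i: i → j → h → a.

a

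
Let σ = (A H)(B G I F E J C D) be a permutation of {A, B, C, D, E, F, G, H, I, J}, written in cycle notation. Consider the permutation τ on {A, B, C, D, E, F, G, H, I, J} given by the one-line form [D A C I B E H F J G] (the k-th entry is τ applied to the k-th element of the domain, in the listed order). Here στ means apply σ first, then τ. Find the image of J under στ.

C

First apply σ: σ(J) = C, then τ(C) = C. Thus (στ)(J) = C.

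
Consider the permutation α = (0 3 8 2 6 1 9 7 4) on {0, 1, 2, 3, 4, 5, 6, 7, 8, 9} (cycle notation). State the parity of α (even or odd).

The cycle lengths are 9, 1.
A cycle is odd iff its length is even; α has 0 even-length cycles, so sgn(α) = (−1)^0 and α is even.

even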